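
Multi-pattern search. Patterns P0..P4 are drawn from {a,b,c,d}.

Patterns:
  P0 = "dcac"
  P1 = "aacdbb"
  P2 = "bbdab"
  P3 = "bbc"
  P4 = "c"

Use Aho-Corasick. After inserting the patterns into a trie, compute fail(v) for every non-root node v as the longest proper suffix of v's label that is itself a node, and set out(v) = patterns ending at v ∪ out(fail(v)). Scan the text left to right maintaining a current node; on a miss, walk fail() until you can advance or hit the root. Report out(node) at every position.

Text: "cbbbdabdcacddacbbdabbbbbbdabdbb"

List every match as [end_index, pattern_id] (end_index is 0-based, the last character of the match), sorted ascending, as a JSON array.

Build automaton:
Trie (insert patterns):
  0='ε' goto a→5 b→11 c→17 d→1
  1='d' goto c→2
  2='dc' goto a→3
  3='dca' goto c→4
  4='dcac' goto ·  ←P0
  5='a' goto a→6
  6='aa' goto c→7
  7='aac' goto d→8
  8='aacd' goto b→9
  9='aacdb' goto b→10
  10='aacdbb' goto ·  ←P1
  11='b' goto b→12
  12='bb' goto c→16 d→13
  13='bbd' goto a→14
  14='bbda' goto b→15
  15='bbdab' goto ·  ←P2
  16='bbc' goto ·  ←P3
  17='c' goto ·  ←P4

BFS fail/out derivation:
  fail(1) 'd': from fail(0)=0 chase 'd': 0 ⇒ 0;  out=∅∪out(0)=∅
  fail(5) 'a': from fail(0)=0 chase 'a': 0 ⇒ 0;  out=∅∪out(0)=∅
  fail(11) 'b': from fail(0)=0 chase 'b': 0 ⇒ 0;  out=∅∪out(0)=∅
  fail(17) 'c': from fail(0)=0 chase 'c': 0 ⇒ 0;  out={4}∪out(0)={4}
  fail(2) 'dc': from fail(1)=0 chase 'c': 0 ⇒ 17;  out=∅∪out(17)={4}
  fail(6) 'aa': from fail(5)=0 chase 'a': 0 ⇒ 5;  out=∅∪out(5)=∅
  fail(12) 'bb': from fail(11)=0 chase 'b': 0 ⇒ 11;  out=∅∪out(11)=∅
  fail(3) 'dca': from fail(2)=17 chase 'a': 17→0 ⇒ 5;  out=∅∪out(5)=∅
  fail(7) 'aac': from fail(6)=5 chase 'c': 5→0 ⇒ 17;  out=∅∪out(17)={4}
  fail(13) 'bbd': from fail(12)=11 chase 'd': 11→0 ⇒ 1;  out=∅∪out(1)=∅
  fail(16) 'bbc': from fail(12)=11 chase 'c': 11→0 ⇒ 17;  out={3}∪out(17)={3,4}
  fail(4) 'dcac': from fail(3)=5 chase 'c': 5→0 ⇒ 17;  out={0}∪out(17)={0,4}
  fail(8) 'aacd': from fail(7)=17 chase 'd': 17→0 ⇒ 1;  out=∅∪out(1)=∅
  fail(14) 'bbda': from fail(13)=1 chase 'a': 1→0 ⇒ 5;  out=∅∪out(5)=∅
  fail(9) 'aacdb': from fail(8)=1 chase 'b': 1→0 ⇒ 11;  out=∅∪out(11)=∅
  fail(15) 'bbdab': from fail(14)=5 chase 'b': 5→0 ⇒ 11;  out={2}∪out(11)={2}
  fail(10) 'aacdbb': from fail(9)=11 chase 'b': 11 ⇒ 12;  out={1}∪out(12)={1}

Text stream:
i=0 'c': node 0→17  → match P4@[0:0]
i=1 'b': node 17→11 (fail-walked)
i=2 'b': node 11→12
i=3 'b': node 12→12 (fail-walked)
i=4 'd': node 12→13
i=5 'a': node 13→14
i=6 'b': node 14→15  → match P2@[2:6]
i=7 'd': node 15→1 (fail-walked)
i=8 'c': node 1→2  → match P4@[8:8]
i=9 'a': node 2→3
i=10 'c': node 3→4  → match P0@[7:10],P4@[10:10]
i=11 'd': node 4→1 (fail-walked)
i=12 'd': node 1→1 (fail-walked)
i=13 'a': node 1→5 (fail-walked)
i=14 'c': node 5→17 (fail-walked)  → match P4@[14:14]
i=15 'b': node 17→11 (fail-walked)
i=16 'b': node 11→12
i=17 'd': node 12→13
i=18 'a': node 13→14
i=19 'b': node 14→15  → match P2@[15:19]
i=20 'b': node 15→12 (fail-walked)
i=21 'b': node 12→12 (fail-walked)
i=22 'b': node 12→12 (fail-walked)
i=23 'b': node 12→12 (fail-walked)
i=24 'b': node 12→12 (fail-walked)
i=25 'd': node 12→13
i=26 'a': node 13→14
i=27 'b': node 14→15  → match P2@[23:27]
i=28 'd': node 15→1 (fail-walked)
i=29 'b': node 1→11 (fail-walked)
i=30 'b': node 11→12

All matches (sorted): [[0,4],[6,2],[8,4],[10,0],[10,4],[14,4],[19,2],[27,2]]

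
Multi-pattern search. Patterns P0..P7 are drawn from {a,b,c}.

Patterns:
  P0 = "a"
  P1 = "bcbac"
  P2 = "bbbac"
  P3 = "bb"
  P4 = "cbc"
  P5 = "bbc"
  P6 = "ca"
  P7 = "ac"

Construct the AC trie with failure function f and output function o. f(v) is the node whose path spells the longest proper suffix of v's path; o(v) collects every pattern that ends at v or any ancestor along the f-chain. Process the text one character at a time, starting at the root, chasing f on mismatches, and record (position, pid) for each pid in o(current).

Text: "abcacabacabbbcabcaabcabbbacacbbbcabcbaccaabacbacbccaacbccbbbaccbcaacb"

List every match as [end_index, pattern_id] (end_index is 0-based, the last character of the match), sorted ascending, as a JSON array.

Construct AC machine:
Trie (insert patterns):
  0='ε' goto a→1 b→2 c→11
  1='a' goto c→16  [P0 ends]
  2='b' goto b→7 c→3
  3='bc' goto b→4
  4='bcb' goto a→5
  5='bcba' goto c→6
  6='bcbac' goto ·  [P1 ends]
  7='bb' goto b→8 c→14  [P3 ends]
  8='bbb' goto a→9
  9='bbba' goto c→10
  10='bbbac' goto ·  [P2 ends]
  11='c' goto a→15 b→12
  12='cb' goto c→13
  13='cbc' goto ·  [P4 ends]
  14='bbc' goto ·  [P5 ends]
  15='ca' goto ·  [P6 ends]
  16='ac' goto ·  [P7 ends]

Failure links (BFS by depth):
  fail(1) 'a': from fail(0)=0 chase 'a': 0 ⇒ 0;  out={0}∪out(0)={0}
  fail(2) 'b': from fail(0)=0 chase 'b': 0 ⇒ 0;  out=∅∪out(0)=∅
  fail(11) 'c': from fail(0)=0 chase 'c': 0 ⇒ 0;  out=∅∪out(0)=∅
  fail(3) 'bc': from fail(2)=0 chase 'c': 0 ⇒ 11;  out=∅∪out(11)=∅
  fail(7) 'bb': from fail(2)=0 chase 'b': 0 ⇒ 2;  out={3}∪out(2)={3}
  fail(12) 'cb': from fail(11)=0 chase 'b': 0 ⇒ 2;  out=∅∪out(2)=∅
  fail(15) 'ca': from fail(11)=0 chase 'a': 0 ⇒ 1;  out={6}∪out(1)={0,6}
  fail(16) 'ac': from fail(1)=0 chase 'c': 0 ⇒ 11;  out={7}∪out(11)={7}
  fail(4) 'bcb': from fail(3)=11 chase 'b': 11 ⇒ 12;  out=∅∪out(12)=∅
  fail(8) 'bbb': from fail(7)=2 chase 'b': 2 ⇒ 7;  out=∅∪out(7)={3}
  fail(13) 'cbc': from fail(12)=2 chase 'c': 2 ⇒ 3;  out={4}∪out(3)={4}
  fail(14) 'bbc': from fail(7)=2 chase 'c': 2 ⇒ 3;  out={5}∪out(3)={5}
  fail(5) 'bcba': from fail(4)=12 chase 'a': 12→2→0 ⇒ 1;  out=∅∪out(1)={0}
  fail(9) 'bbba': from fail(8)=7 chase 'a': 7→2→0 ⇒ 1;  out=∅∪out(1)={0}
  fail(6) 'bcbac': from fail(5)=1 chase 'c': 1 ⇒ 16;  out={1}∪out(16)={1,7}
  fail(10) 'bbbac': from fail(9)=1 chase 'c': 1 ⇒ 16;  out={2}∪out(16)={2,7}

Run:
[0] read 'a'  n0⇒n1  emit P0@[0:0]
[1] read 'b'  n1⇒n2 (via fail)
[2] read 'c'  n2⇒n3
[3] read 'a'  n3⇒n15 (via fail)  emit P0@[3:3],P6@[2:3]
[4] read 'c'  n15⇒n16 (via fail)  emit P7@[3:4]
[5] read 'a'  n16⇒n15 (via fail)  emit P0@[5:5],P6@[4:5]
[6] read 'b'  n15⇒n2 (via fail)
[7] read 'a'  n2⇒n1 (via fail)  emit P0@[7:7]
[8] read 'c'  n1⇒n16  emit P7@[7:8]
[9] read 'a'  n16⇒n15 (via fail)  emit P0@[9:9],P6@[8:9]
[10] read 'b'  n15⇒n2 (via fail)
[11] read 'b'  n2⇒n7  emit P3@[10:11]
[12] read 'b'  n7⇒n8  emit P3@[11:12]
[13] read 'c'  n8⇒n14 (via fail)  emit P5@[11:13]
[14] read 'a'  n14⇒n15 (via fail)  emit P0@[14:14],P6@[13:14]
[15] read 'b'  n15⇒n2 (via fail)
[16] read 'c'  n2⇒n3
[17] read 'a'  n3⇒n15 (via fail)  emit P0@[17:17],P6@[16:17]
[18] read 'a'  n15⇒n1 (via fail)  emit P0@[18:18]
[19] read 'b'  n1⇒n2 (via fail)
[20] read 'c'  n2⇒n3
[21] read 'a'  n3⇒n15 (via fail)  emit P0@[21:21],P6@[20:21]
[22] read 'b'  n15⇒n2 (via fail)
[23] read 'b'  n2⇒n7  emit P3@[22:23]
[24] read 'b'  n7⇒n8  emit P3@[23:24]
[25] read 'a'  n8⇒n9  emit P0@[25:25]
[26] read 'c'  n9⇒n10  emit P2@[22:26],P7@[25:26]
[27] read 'a'  n10⇒n15 (via fail)  emit P0@[27:27],P6@[26:27]
[28] read 'c'  n15⇒n16 (via fail)  emit P7@[27:28]
[29] read 'b'  n16⇒n12 (via fail)
[30] read 'b'  n12⇒n7 (via fail)  emit P3@[29:30]
[31] read 'b'  n7⇒n8  emit P3@[30:31]
[32] read 'c'  n8⇒n14 (via fail)  emit P5@[30:32]
[33] read 'a'  n14⇒n15 (via fail)  emit P0@[33:33],P6@[32:33]
[34] read 'b'  n15⇒n2 (via fail)
[35] read 'c'  n2⇒n3
[36] read 'b'  n3⇒n4
[37] read 'a'  n4⇒n5  emit P0@[37:37]
[38] read 'c'  n5⇒n6  emit P1@[34:38],P7@[37:38]
[39] read 'c'  n6⇒n11 (via fail)
[40] read 'a'  n11⇒n15  emit P0@[40:40],P6@[39:40]
[41] read 'a'  n15⇒n1 (via fail)  emit P0@[41:41]
[42] read 'b'  n1⇒n2 (via fail)
[43] read 'a'  n2⇒n1 (via fail)  emit P0@[43:43]
[44] read 'c'  n1⇒n16  emit P7@[43:44]
[45] read 'b'  n16⇒n12 (via fail)
[46] read 'a'  n12⇒n1 (via fail)  emit P0@[46:46]
[47] read 'c'  n1⇒n16  emit P7@[46:47]
[48] read 'b'  n16⇒n12 (via fail)
[49] read 'c'  n12⇒n13  emit P4@[47:49]
[50] read 'c'  n13⇒n11 (via fail)
[51] read 'a'  n11⇒n15  emit P0@[51:51],P6@[50:51]
[52] read 'a'  n15⇒n1 (via fail)  emit P0@[52:52]
[53] read 'c'  n1⇒n16  emit P7@[52:53]
[54] read 'b'  n16⇒n12 (via fail)
[55] read 'c'  n12⇒n13  emit P4@[53:55]
[56] read 'c'  n13⇒n11 (via fail)
[57] read 'b'  n11⇒n12
[58] read 'b'  n12⇒n7 (via fail)  emit P3@[57:58]
[59] read 'b'  n7⇒n8  emit P3@[58:59]
[60] read 'a'  n8⇒n9  emit P0@[60:60]
[61] read 'c'  n9⇒n10  emit P2@[57:61],P7@[60:61]
[62] read 'c'  n10⇒n11 (via fail)
[63] read 'b'  n11⇒n12
[64] read 'c'  n12⇒n13  emit P4@[62:64]
[65] read 'a'  n13⇒n15 (via fail)  emit P0@[65:65],P6@[64:65]
[66] read 'a'  n15⇒n1 (via fail)  emit P0@[66:66]
[67] read 'c'  n1⇒n16  emit P7@[66:67]
[68] read 'b'  n16⇒n12 (via fail)

Result: [[0,0],[3,0],[3,6],[4,7],[5,0],[5,6],[7,0],[8,7],[9,0],[9,6],[11,3],[12,3],[13,5],[14,0],[14,6],[17,0],[17,6],[18,0],[21,0],[21,6],[23,3],[24,3],[25,0],[26,2],[26,7],[27,0],[27,6],[28,7],[30,3],[31,3],[32,5],[33,0],[33,6],[37,0],[38,1],[38,7],[40,0],[40,6],[41,0],[43,0],[44,7],[46,0],[47,7],[49,4],[51,0],[51,6],[52,0],[53,7],[55,4],[58,3],[59,3],[60,0],[61,2],[61,7],[64,4],[65,0],[65,6],[66,0],[67,7]]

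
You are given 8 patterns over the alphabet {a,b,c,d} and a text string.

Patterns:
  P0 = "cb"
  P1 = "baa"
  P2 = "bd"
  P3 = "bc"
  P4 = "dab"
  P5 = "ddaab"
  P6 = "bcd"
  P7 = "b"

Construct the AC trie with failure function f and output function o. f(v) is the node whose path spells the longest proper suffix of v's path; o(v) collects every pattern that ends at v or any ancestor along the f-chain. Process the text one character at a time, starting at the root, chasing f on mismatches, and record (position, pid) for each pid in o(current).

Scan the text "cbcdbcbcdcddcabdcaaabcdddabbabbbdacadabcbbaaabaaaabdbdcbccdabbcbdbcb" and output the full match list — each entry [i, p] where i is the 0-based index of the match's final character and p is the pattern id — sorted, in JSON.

Construct AC machine:
Trie nodes:
  0='ε' goto b→3 c→1 d→8
  1='c' goto b→2
  2='cb' goto ·  ←P0
  3='b' goto a→4 c→7 d→6  ←P7
  4='ba' goto a→5
  5='baa' goto ·  ←P1
  6='bd' goto ·  ←P2
  7='bc' goto d→15  ←P3
  8='d' goto a→9 d→11
  9='da' goto b→10
  10='dab' goto ·  ←P4
  11='dd' goto a→12
  12='dda' goto a→13
  13='ddaa' goto b→14
  14='ddaab' goto ·  ←P5
  15='bcd' goto ·  ←P6

Failure links (BFS by depth):
  n1('c'): parent n0 fail=0; on 'c' 0 → fail=0;  out ∅∪∅=∅
  n3('b'): parent n0 fail=0; on 'b' 0 → fail=0;  out {7}∪∅={7}
  n8('d'): parent n0 fail=0; on 'd' 0 → fail=0;  out ∅∪∅=∅
  n2('cb'): parent n1 fail=0; on 'b' 0 → fail=3;  out {0}∪{7}={0,7}
  n4('ba'): parent n3 fail=0; on 'a' 0 → fail=0;  out ∅∪∅=∅
  n6('bd'): parent n3 fail=0; on 'd' 0 → fail=8;  out {2}∪∅={2}
  n7('bc'): parent n3 fail=0; on 'c' 0 → fail=1;  out {3}∪∅={3}
  n9('da'): parent n8 fail=0; on 'a' 0 → fail=0;  out ∅∪∅=∅
  n11('dd'): parent n8 fail=0; on 'd' 0 → fail=8;  out ∅∪∅=∅
  n5('baa'): parent n4 fail=0; on 'a' 0 → fail=0;  out {1}∪∅={1}
  n10('dab'): parent n9 fail=0; on 'b' 0 → fail=3;  out {4}∪{7}={4,7}
  n12('dda'): parent n11 fail=8; on 'a' 8 → fail=9;  out ∅∪∅=∅
  n15('bcd'): parent n7 fail=1; on 'd' 1→0 → fail=8;  out {6}∪∅={6}
  n13('ddaa'): parent n12 fail=9; on 'a' 9→0 → fail=0;  out ∅∪∅=∅
  n14('ddaab'): parent n13 fail=0; on 'b' 0 → fail=3;  out {5}∪{7}={5,7}

Scan:
i=0 'c': node 0→1
i=1 'b': node 1→2  emit P0@[0:1],P7@[1:1]
i=2 'c': node 2→7 (fail-walked)  emit P3@[1:2]
i=3 'd': node 7→15  emit P6@[1:3]
i=4 'b': node 15→3 (fail-walked)  emit P7@[4:4]
i=5 'c': node 3→7  emit P3@[4:5]
i=6 'b': node 7→2 (fail-walked)  emit P0@[5:6],P7@[6:6]
i=7 'c': node 2→7 (fail-walked)  emit P3@[6:7]
i=8 'd': node 7→15  emit P6@[6:8]
i=9 'c': node 15→1 (fail-walked)
i=10 'd': node 1→8 (fail-walked)
i=11 'd': node 8→11
i=12 'c': node 11→1 (fail-walked)
i=13 'a': node 1→0 (fail-walked)
i=14 'b': node 0→3  emit P7@[14:14]
i=15 'd': node 3→6  emit P2@[14:15]
i=16 'c': node 6→1 (fail-walked)
i=17 'a': node 1→0 (fail-walked)
i=18 'a': node 0→0
i=19 'a': node 0→0
i=20 'b': node 0→3  emit P7@[20:20]
i=21 'c': node 3→7  emit P3@[20:21]
i=22 'd': node 7→15  emit P6@[20:22]
i=23 'd': node 15→11 (fail-walked)
i=24 'd': node 11→11 (fail-walked)
i=25 'a': node 11→12
i=26 'b': node 12→10 (fail-walked)  emit P4@[24:26],P7@[26:26]
i=27 'b': node 10→3 (fail-walked)  emit P7@[27:27]
i=28 'a': node 3→4
i=29 'b': node 4→3 (fail-walked)  emit P7@[29:29]
i=30 'b': node 3→3 (fail-walked)  emit P7@[30:30]
i=31 'b': node 3→3 (fail-walked)  emit P7@[31:31]
i=32 'd': node 3→6  emit P2@[31:32]
i=33 'a': node 6→9 (fail-walked)
i=34 'c': node 9→1 (fail-walked)
i=35 'a': node 1→0 (fail-walked)
i=36 'd': node 0→8
i=37 'a': node 8→9
i=38 'b': node 9→10  emit P4@[36:38],P7@[38:38]
i=39 'c': node 10→7 (fail-walked)  emit P3@[38:39]
i=40 'b': node 7→2 (fail-walked)  emit P0@[39:40],P7@[40:40]
i=41 'b': node 2→3 (fail-walked)  emit P7@[41:41]
i=42 'a': node 3→4
i=43 'a': node 4→5  emit P1@[41:43]
i=44 'a': node 5→0 (fail-walked)
i=45 'b': node 0→3  emit P7@[45:45]
i=46 'a': node 3→4
i=47 'a': node 4→5  emit P1@[45:47]
i=48 'a': node 5→0 (fail-walked)
i=49 'a': node 0→0
i=50 'b': node 0→3  emit P7@[50:50]
i=51 'd': node 3→6  emit P2@[50:51]
i=52 'b': node 6→3 (fail-walked)  emit P7@[52:52]
i=53 'd': node 3→6  emit P2@[52:53]
i=54 'c': node 6→1 (fail-walked)
i=55 'b': node 1→2  emit P0@[54:55],P7@[55:55]
i=56 'c': node 2→7 (fail-walked)  emit P3@[55:56]
i=57 'c': node 7→1 (fail-walked)
i=58 'd': node 1→8 (fail-walked)
i=59 'a': node 8→9
i=60 'b': node 9→10  emit P4@[58:60],P7@[60:60]
i=61 'b': node 10→3 (fail-walked)  emit P7@[61:61]
i=62 'c': node 3→7  emit P3@[61:62]
i=63 'b': node 7→2 (fail-walked)  emit P0@[62:63],P7@[63:63]
i=64 'd': node 2→6 (fail-walked)  emit P2@[63:64]
i=65 'b': node 6→3 (fail-walked)  emit P7@[65:65]
i=66 'c': node 3→7  emit P3@[65:66]
i=67 'b': node 7→2 (fail-walked)  emit P0@[66:67],P7@[67:67]

All matches (sorted): [[1,0],[1,7],[2,3],[3,6],[4,7],[5,3],[6,0],[6,7],[7,3],[8,6],[14,7],[15,2],[20,7],[21,3],[22,6],[26,4],[26,7],[27,7],[29,7],[30,7],[31,7],[32,2],[38,4],[38,7],[39,3],[40,0],[40,7],[41,7],[43,1],[45,7],[47,1],[50,7],[51,2],[52,7],[53,2],[55,0],[55,7],[56,3],[60,4],[60,7],[61,7],[62,3],[63,0],[63,7],[64,2],[65,7],[66,3],[67,0],[67,7]]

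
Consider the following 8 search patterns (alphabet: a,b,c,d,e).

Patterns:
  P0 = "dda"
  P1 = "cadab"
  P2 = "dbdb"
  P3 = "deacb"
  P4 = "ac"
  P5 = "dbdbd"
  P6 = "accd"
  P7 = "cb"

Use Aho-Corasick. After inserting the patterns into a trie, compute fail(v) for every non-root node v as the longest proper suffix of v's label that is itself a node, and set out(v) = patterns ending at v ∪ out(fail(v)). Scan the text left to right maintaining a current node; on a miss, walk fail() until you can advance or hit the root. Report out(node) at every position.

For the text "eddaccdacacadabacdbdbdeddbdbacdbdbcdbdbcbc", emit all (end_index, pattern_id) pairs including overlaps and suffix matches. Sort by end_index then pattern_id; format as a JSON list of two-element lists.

Build:
Trie (insert patterns):
  n0 'ε': a→16 c→4 d→1
  n1 'd': b→9 d→2 e→12
  n2 'dd': a→3
  n3 'dda': ·  ←P0
  n4 'c': a→5 b→21
  n5 'ca': d→6
  n6 'cad': a→7
  n7 'cada': b→8
  n8 'cadab': ·  ←P1
  n9 'db': d→10
  n10 'dbd': b→11
  n11 'dbdb': d→18  ←P2
  n12 'de': a→13
  n13 'dea': c→14
  n14 'deac': b→15
  n15 'deacb': ·  ←P3
  n16 'a': c→17
  n17 'ac': c→19  ←P4
  n18 'dbdbd': ·  ←P5
  n19 'acc': d→20
  n20 'accd': ·  ←P6
  n21 'cb': ·  ←P7

Failure links (BFS by depth):
  fail(1) 'd': from fail(0)=0 chase 'd': 0 ⇒ 0;  out=∅∪out(0)=∅
  fail(4) 'c': from fail(0)=0 chase 'c': 0 ⇒ 0;  out=∅∪out(0)=∅
  fail(16) 'a': from fail(0)=0 chase 'a': 0 ⇒ 0;  out=∅∪out(0)=∅
  fail(2) 'dd': from fail(1)=0 chase 'd': 0 ⇒ 1;  out=∅∪out(1)=∅
  fail(5) 'ca': from fail(4)=0 chase 'a': 0 ⇒ 16;  out=∅∪out(16)=∅
  fail(9) 'db': from fail(1)=0 chase 'b': 0 ⇒ 0;  out=∅∪out(0)=∅
  fail(12) 'de': from fail(1)=0 chase 'e': 0 ⇒ 0;  out=∅∪out(0)=∅
  fail(17) 'ac': from fail(16)=0 chase 'c': 0 ⇒ 4;  out={4}∪out(4)={4}
  fail(21) 'cb': from fail(4)=0 chase 'b': 0 ⇒ 0;  out={7}∪out(0)={7}
  fail(3) 'dda': from fail(2)=1 chase 'a': 1→0 ⇒ 16;  out={0}∪out(16)={0}
  fail(6) 'cad': from fail(5)=16 chase 'd': 16→0 ⇒ 1;  out=∅∪out(1)=∅
  fail(10) 'dbd': from fail(9)=0 chase 'd': 0 ⇒ 1;  out=∅∪out(1)=∅
  fail(13) 'dea': from fail(12)=0 chase 'a': 0 ⇒ 16;  out=∅∪out(16)=∅
  fail(19) 'acc': from fail(17)=4 chase 'c': 4→0 ⇒ 4;  out=∅∪out(4)=∅
  fail(7) 'cada': from fail(6)=1 chase 'a': 1→0 ⇒ 16;  out=∅∪out(16)=∅
  fail(11) 'dbdb': from fail(10)=1 chase 'b': 1 ⇒ 9;  out={2}∪out(9)={2}
  fail(14) 'deac': from fail(13)=16 chase 'c': 16 ⇒ 17;  out=∅∪out(17)={4}
  fail(20) 'accd': from fail(19)=4 chase 'd': 4→0 ⇒ 1;  out={6}∪out(1)={6}
  fail(8) 'cadab': from fail(7)=16 chase 'b': 16→0 ⇒ 0;  out={1}∪out(0)={1}
  fail(15) 'deacb': from fail(14)=17 chase 'b': 17→4 ⇒ 21;  out={3}∪out(21)={3,7}
  fail(18) 'dbdbd': from fail(11)=9 chase 'd': 9 ⇒ 10;  out={5}∪out(10)={5}

Text stream:
pos 0 'e': at 0
pos 1 'd': at 1
pos 2 'd': at 2
pos 3 'a': at 3  ** P0@[1:3]
pos 4 'c': at 17 (via fail)  ** P4@[3:4]
pos 5 'c': at 19
pos 6 'd': at 20  ** P6@[3:6]
pos 7 'a': at 16 (via fail)
pos 8 'c': at 17  ** P4@[7:8]
pos 9 'a': at 5 (via fail)
pos 10 'c': at 17 (via fail)  ** P4@[9:10]
pos 11 'a': at 5 (via fail)
pos 12 'd': at 6
pos 13 'a': at 7
pos 14 'b': at 8  ** P1@[10:14]
pos 15 'a': at 16 (via fail)
pos 16 'c': at 17  ** P4@[15:16]
pos 17 'd': at 1 (via fail)
pos 18 'b': at 9
pos 19 'd': at 10
pos 20 'b': at 11  ** P2@[17:20]
pos 21 'd': at 18  ** P5@[17:21]
pos 22 'e': at 12 (via fail)
pos 23 'd': at 1 (via fail)
pos 24 'd': at 2
pos 25 'b': at 9 (via fail)
pos 26 'd': at 10
pos 27 'b': at 11  ** P2@[24:27]
pos 28 'a': at 16 (via fail)
pos 29 'c': at 17  ** P4@[28:29]
pos 30 'd': at 1 (via fail)
pos 31 'b': at 9
pos 32 'd': at 10
pos 33 'b': at 11  ** P2@[30:33]
pos 34 'c': at 4 (via fail)
pos 35 'd': at 1 (via fail)
pos 36 'b': at 9
pos 37 'd': at 10
pos 38 'b': at 11  ** P2@[35:38]
pos 39 'c': at 4 (via fail)
pos 40 'b': at 21  ** P7@[39:40]
pos 41 'c': at 4 (via fail)

Result: [[3,0],[4,4],[6,6],[8,4],[10,4],[14,1],[16,4],[20,2],[21,5],[27,2],[29,4],[33,2],[38,2],[40,7]]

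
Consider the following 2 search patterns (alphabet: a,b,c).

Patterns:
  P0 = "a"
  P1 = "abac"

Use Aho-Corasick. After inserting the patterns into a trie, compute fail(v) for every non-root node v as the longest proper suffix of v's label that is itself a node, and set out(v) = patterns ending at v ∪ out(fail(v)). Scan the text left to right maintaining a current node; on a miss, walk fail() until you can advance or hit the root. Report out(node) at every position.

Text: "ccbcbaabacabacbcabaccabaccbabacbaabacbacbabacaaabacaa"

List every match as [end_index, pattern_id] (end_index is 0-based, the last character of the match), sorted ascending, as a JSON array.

Build:
Trie nodes:
  0='ε' goto a→1
  1='a' goto b→2  ←P0
  2='ab' goto a→3
  3='aba' goto c→4
  4='abac' goto ·  ←P1

BFS fail/out derivation:
  fail(1) 'a': from fail(0)=0 chase 'a': 0 ⇒ 0;  out={0}∪out(0)={0}
  fail(2) 'ab': from fail(1)=0 chase 'b': 0 ⇒ 0;  out=∅∪out(0)=∅
  fail(3) 'aba': from fail(2)=0 chase 'a': 0 ⇒ 1;  out=∅∪out(1)={0}
  fail(4) 'abac': from fail(3)=1 chase 'c': 1→0 ⇒ 0;  out={1}∪out(0)={1}

Run:
[0] read 'c'  n0⇒n0
[1] read 'c'  n0⇒n0
[2] read 'b'  n0⇒n0
[3] read 'c'  n0⇒n0
[4] read 'b'  n0⇒n0
[5] read 'a'  n0⇒n1  emit P0@[5:5]
[6] read 'a'  n1⇒n1 (via fail)  emit P0@[6:6]
[7] read 'b'  n1⇒n2
[8] read 'a'  n2⇒n3  emit P0@[8:8]
[9] read 'c'  n3⇒n4  emit P1@[6:9]
[10] read 'a'  n4⇒n1 (via fail)  emit P0@[10:10]
[11] read 'b'  n1⇒n2
[12] read 'a'  n2⇒n3  emit P0@[12:12]
[13] read 'c'  n3⇒n4  emit P1@[10:13]
[14] read 'b'  n4⇒n0 (via fail)
[15] read 'c'  n0⇒n0
[16] read 'a'  n0⇒n1  emit P0@[16:16]
[17] read 'b'  n1⇒n2
[18] read 'a'  n2⇒n3  emit P0@[18:18]
[19] read 'c'  n3⇒n4  emit P1@[16:19]
[20] read 'c'  n4⇒n0 (via fail)
[21] read 'a'  n0⇒n1  emit P0@[21:21]
[22] read 'b'  n1⇒n2
[23] read 'a'  n2⇒n3  emit P0@[23:23]
[24] read 'c'  n3⇒n4  emit P1@[21:24]
[25] read 'c'  n4⇒n0 (via fail)
[26] read 'b'  n0⇒n0
[27] read 'a'  n0⇒n1  emit P0@[27:27]
[28] read 'b'  n1⇒n2
[29] read 'a'  n2⇒n3  emit P0@[29:29]
[30] read 'c'  n3⇒n4  emit P1@[27:30]
[31] read 'b'  n4⇒n0 (via fail)
[32] read 'a'  n0⇒n1  emit P0@[32:32]
[33] read 'a'  n1⇒n1 (via fail)  emit P0@[33:33]
[34] read 'b'  n1⇒n2
[35] read 'a'  n2⇒n3  emit P0@[35:35]
[36] read 'c'  n3⇒n4  emit P1@[33:36]
[37] read 'b'  n4⇒n0 (via fail)
[38] read 'a'  n0⇒n1  emit P0@[38:38]
[39] read 'c'  n1⇒n0 (via fail)
[40] read 'b'  n0⇒n0
[41] read 'a'  n0⇒n1  emit P0@[41:41]
[42] read 'b'  n1⇒n2
[43] read 'a'  n2⇒n3  emit P0@[43:43]
[44] read 'c'  n3⇒n4  emit P1@[41:44]
[45] read 'a'  n4⇒n1 (via fail)  emit P0@[45:45]
[46] read 'a'  n1⇒n1 (via fail)  emit P0@[46:46]
[47] read 'a'  n1⇒n1 (via fail)  emit P0@[47:47]
[48] read 'b'  n1⇒n2
[49] read 'a'  n2⇒n3  emit P0@[49:49]
[50] read 'c'  n3⇒n4  emit P1@[47:50]
[51] read 'a'  n4⇒n1 (via fail)  emit P0@[51:51]
[52] read 'a'  n1⇒n1 (via fail)  emit P0@[52:52]

All matches (sorted): [[5,0],[6,0],[8,0],[9,1],[10,0],[12,0],[13,1],[16,0],[18,0],[19,1],[21,0],[23,0],[24,1],[27,0],[29,0],[30,1],[32,0],[33,0],[35,0],[36,1],[38,0],[41,0],[43,0],[44,1],[45,0],[46,0],[47,0],[49,0],[50,1],[51,0],[52,0]]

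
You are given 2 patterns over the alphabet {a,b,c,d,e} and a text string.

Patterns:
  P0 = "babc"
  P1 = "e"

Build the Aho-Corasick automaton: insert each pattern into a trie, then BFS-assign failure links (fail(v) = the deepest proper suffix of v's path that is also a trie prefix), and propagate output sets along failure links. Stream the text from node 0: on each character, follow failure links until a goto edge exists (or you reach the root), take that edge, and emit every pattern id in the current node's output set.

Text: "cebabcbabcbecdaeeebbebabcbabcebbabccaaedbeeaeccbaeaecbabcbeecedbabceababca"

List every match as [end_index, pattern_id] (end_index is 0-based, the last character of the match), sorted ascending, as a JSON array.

Build automaton:
Trie nodes:
  0='ε' goto b→1 e→5
  1='b' goto a→2
  2='ba' goto b→3
  3='bab' goto c→4
  4='babc' goto ·  ←P0
  5='e' goto ·  ←P1

Failure links (BFS by depth):
  fail(1) 'b': from fail(0)=0 chase 'b': 0 ⇒ 0;  out=∅∪out(0)=∅
  fail(5) 'e': from fail(0)=0 chase 'e': 0 ⇒ 0;  out={1}∪out(0)={1}
  fail(2) 'ba': from fail(1)=0 chase 'a': 0 ⇒ 0;  out=∅∪out(0)=∅
  fail(3) 'bab': from fail(2)=0 chase 'b': 0 ⇒ 1;  out=∅∪out(1)=∅
  fail(4) 'babc': from fail(3)=1 chase 'c': 1→0 ⇒ 0;  out={0}∪out(0)={0}

Text stream:
i=0 'c': node 0→0
i=1 'e': node 0→5  emit P1@[1:1]
i=2 'b': node 5→1 (via fail)
i=3 'a': node 1→2
i=4 'b': node 2→3
i=5 'c': node 3→4  emit P0@[2:5]
i=6 'b': node 4→1 (via fail)
i=7 'a': node 1→2
i=8 'b': node 2→3
i=9 'c': node 3→4  emit P0@[6:9]
i=10 'b': node 4→1 (via fail)
i=11 'e': node 1→5 (via fail)  emit P1@[11:11]
i=12 'c': node 5→0 (via fail)
i=13 'd': node 0→0
i=14 'a': node 0→0
i=15 'e': node 0→5  emit P1@[15:15]
i=16 'e': node 5→5 (via fail)  emit P1@[16:16]
i=17 'e': node 5→5 (via fail)  emit P1@[17:17]
i=18 'b': node 5→1 (via fail)
i=19 'b': node 1→1 (via fail)
i=20 'e': node 1→5 (via fail)  emit P1@[20:20]
i=21 'b': node 5→1 (via fail)
i=22 'a': node 1→2
i=23 'b': node 2→3
i=24 'c': node 3→4  emit P0@[21:24]
i=25 'b': node 4→1 (via fail)
i=26 'a': node 1→2
i=27 'b': node 2→3
i=28 'c': node 3→4  emit P0@[25:28]
i=29 'e': node 4→5 (via fail)  emit P1@[29:29]
i=30 'b': node 5→1 (via fail)
i=31 'b': node 1→1 (via fail)
i=32 'a': node 1→2
i=33 'b': node 2→3
i=34 'c': node 3→4  emit P0@[31:34]
i=35 'c': node 4→0 (via fail)
i=36 'a': node 0→0
i=37 'a': node 0→0
i=38 'e': node 0→5  emit P1@[38:38]
i=39 'd': node 5→0 (via fail)
i=40 'b': node 0→1
i=41 'e': node 1→5 (via fail)  emit P1@[41:41]
i=42 'e': node 5→5 (via fail)  emit P1@[42:42]
i=43 'a': node 5→0 (via fail)
i=44 'e': node 0→5  emit P1@[44:44]
i=45 'c': node 5→0 (via fail)
i=46 'c': node 0→0
i=47 'b': node 0→1
i=48 'a': node 1→2
i=49 'e': node 2→5 (via fail)  emit P1@[49:49]
i=50 'a': node 5→0 (via fail)
i=51 'e': node 0→5  emit P1@[51:51]
i=52 'c': node 5→0 (via fail)
i=53 'b': node 0→1
i=54 'a': node 1→2
i=55 'b': node 2→3
i=56 'c': node 3→4  emit P0@[53:56]
i=57 'b': node 4→1 (via fail)
i=58 'e': node 1→5 (via fail)  emit P1@[58:58]
i=59 'e': node 5→5 (via fail)  emit P1@[59:59]
i=60 'c': node 5→0 (via fail)
i=61 'e': node 0→5  emit P1@[61:61]
i=62 'd': node 5→0 (via fail)
i=63 'b': node 0→1
i=64 'a': node 1→2
i=65 'b': node 2→3
i=66 'c': node 3→4  emit P0@[63:66]
i=67 'e': node 4→5 (via fail)  emit P1@[67:67]
i=68 'a': node 5→0 (via fail)
i=69 'b': node 0→1
i=70 'a': node 1→2
i=71 'b': node 2→3
i=72 'c': node 3→4  emit P0@[69:72]
i=73 'a': node 4→0 (via fail)

Result: [[1,1],[5,0],[9,0],[11,1],[15,1],[16,1],[17,1],[20,1],[24,0],[28,0],[29,1],[34,0],[38,1],[41,1],[42,1],[44,1],[49,1],[51,1],[56,0],[58,1],[59,1],[61,1],[66,0],[67,1],[72,0]]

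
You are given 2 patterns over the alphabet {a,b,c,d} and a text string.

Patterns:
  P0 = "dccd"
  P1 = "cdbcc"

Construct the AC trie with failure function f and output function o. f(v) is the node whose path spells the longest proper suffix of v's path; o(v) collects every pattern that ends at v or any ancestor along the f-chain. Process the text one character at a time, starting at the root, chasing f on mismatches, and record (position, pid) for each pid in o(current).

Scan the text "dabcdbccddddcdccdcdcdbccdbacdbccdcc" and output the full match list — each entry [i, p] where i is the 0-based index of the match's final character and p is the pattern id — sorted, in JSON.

Build automaton:
Trie (insert patterns):
  0='ε' goto c→5 d→1
  1='d' goto c→2
  2='dc' goto c→3
  3='dcc' goto d→4
  4='dccd' goto ·  [P0 ends]
  5='c' goto d→6
  6='cd' goto b→7
  7='cdb' goto c→8
  8='cdbc' goto c→9
  9='cdbcc' goto ·  [P1 ends]

BFS fail/out derivation:
  n1('d'): parent n0 fail=0; on 'd' 0 → fail=0;  out ∅∪∅=∅
  n5('c'): parent n0 fail=0; on 'c' 0 → fail=0;  out ∅∪∅=∅
  n2('dc'): parent n1 fail=0; on 'c' 0 → fail=5;  out ∅∪∅=∅
  n6('cd'): parent n5 fail=0; on 'd' 0 → fail=1;  out ∅∪∅=∅
  n3('dcc'): parent n2 fail=5; on 'c' 5→0 → fail=5;  out ∅∪∅=∅
  n7('cdb'): parent n6 fail=1; on 'b' 1→0 → fail=0;  out ∅∪∅=∅
  n4('dccd'): parent n3 fail=5; on 'd' 5 → fail=6;  out {0}∪∅={0}
  n8('cdbc'): parent n7 fail=0; on 'c' 0 → fail=5;  out ∅∪∅=∅
  n9('cdbcc'): parent n8 fail=5; on 'c' 5→0 → fail=5;  out {1}∪∅={1}

Scan:
i=0 'd': node 0→1
i=1 'a': node 1→0 ·f
i=2 'b': node 0→0
i=3 'c': node 0→5
i=4 'd': node 5→6
i=5 'b': node 6→7
i=6 'c': node 7→8
i=7 'c': node 8→9  → match P1@[3:7]
i=8 'd': node 9→6 ·f
i=9 'd': node 6→1 ·f
i=10 'd': node 1→1 ·f
i=11 'd': node 1→1 ·f
i=12 'c': node 1→2
i=13 'd': node 2→6 ·f
i=14 'c': node 6→2 ·f
i=15 'c': node 2→3
i=16 'd': node 3→4  → match P0@[13:16]
i=17 'c': node 4→2 ·f
i=18 'd': node 2→6 ·f
i=19 'c': node 6→2 ·f
i=20 'd': node 2→6 ·f
i=21 'b': node 6→7
i=22 'c': node 7→8
i=23 'c': node 8→9  → match P1@[19:23]
i=24 'd': node 9→6 ·f
i=25 'b': node 6→7
i=26 'a': node 7→0 ·f
i=27 'c': node 0→5
i=28 'd': node 5→6
i=29 'b': node 6→7
i=30 'c': node 7→8
i=31 'c': node 8→9  → match P1@[27:31]
i=32 'd': node 9→6 ·f
i=33 'c': node 6→2 ·f
i=34 'c': node 2→3

Result: [[7,1],[16,0],[23,1],[31,1]]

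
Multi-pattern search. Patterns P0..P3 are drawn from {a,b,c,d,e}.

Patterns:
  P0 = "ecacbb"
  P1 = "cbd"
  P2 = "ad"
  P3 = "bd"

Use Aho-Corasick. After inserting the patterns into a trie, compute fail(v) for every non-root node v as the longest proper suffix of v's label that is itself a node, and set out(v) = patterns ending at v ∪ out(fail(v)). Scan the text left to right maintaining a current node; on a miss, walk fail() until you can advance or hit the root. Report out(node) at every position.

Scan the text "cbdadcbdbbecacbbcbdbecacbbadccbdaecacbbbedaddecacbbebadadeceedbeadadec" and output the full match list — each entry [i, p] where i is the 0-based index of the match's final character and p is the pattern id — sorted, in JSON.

Construct AC machine:
Trie (insert patterns):
  n0 'ε': a→10 b→12 c→7 e→1
  n1 'e': c→2
  n2 'ec': a→3
  n3 'eca': c→4
  n4 'ecac': b→5
  n5 'ecacb': b→6
  n6 'ecacbb': ·  [P0 ends]
  n7 'c': b→8
  n8 'cb': d→9
  n9 'cbd': ·  [P1 ends]
  n10 'a': d→11
  n11 'ad': ·  [P2 ends]
  n12 'b': d→13
  n13 'bd': ·  [P3 ends]

Failure links (BFS by depth):
  fail(1) 'e': from fail(0)=0 chase 'e': 0 ⇒ 0;  out=∅∪out(0)=∅
  fail(7) 'c': from fail(0)=0 chase 'c': 0 ⇒ 0;  out=∅∪out(0)=∅
  fail(10) 'a': from fail(0)=0 chase 'a': 0 ⇒ 0;  out=∅∪out(0)=∅
  fail(12) 'b': from fail(0)=0 chase 'b': 0 ⇒ 0;  out=∅∪out(0)=∅
  fail(2) 'ec': from fail(1)=0 chase 'c': 0 ⇒ 7;  out=∅∪out(7)=∅
  fail(8) 'cb': from fail(7)=0 chase 'b': 0 ⇒ 12;  out=∅∪out(12)=∅
  fail(11) 'ad': from fail(10)=0 chase 'd': 0 ⇒ 0;  out={2}∪out(0)={2}
  fail(13) 'bd': from fail(12)=0 chase 'd': 0 ⇒ 0;  out={3}∪out(0)={3}
  fail(3) 'eca': from fail(2)=7 chase 'a': 7→0 ⇒ 10;  out=∅∪out(10)=∅
  fail(9) 'cbd': from fail(8)=12 chase 'd': 12 ⇒ 13;  out={1}∪out(13)={1,3}
  fail(4) 'ecac': from fail(3)=10 chase 'c': 10→0 ⇒ 7;  out=∅∪out(7)=∅
  fail(5) 'ecacb': from fail(4)=7 chase 'b': 7 ⇒ 8;  out=∅∪out(8)=∅
  fail(6) 'ecacbb': from fail(5)=8 chase 'b': 8→12→0 ⇒ 12;  out={0}∪out(12)={0}

Text stream:
i=0 'c': node 0→7
i=1 'b': node 7→8
i=2 'd': node 8→9  ** P1@[0:2],P3@[1:2]
i=3 'a': node 9→10 ·f
i=4 'd': node 10→11  ** P2@[3:4]
i=5 'c': node 11→7 ·f
i=6 'b': node 7→8
i=7 'd': node 8→9  ** P1@[5:7],P3@[6:7]
i=8 'b': node 9→12 ·f
i=9 'b': node 12→12 ·f
i=10 'e': node 12→1 ·f
i=11 'c': node 1→2
i=12 'a': node 2→3
i=13 'c': node 3→4
i=14 'b': node 4→5
i=15 'b': node 5→6  ** P0@[10:15]
i=16 'c': node 6→7 ·f
i=17 'b': node 7→8
i=18 'd': node 8→9  ** P1@[16:18],P3@[17:18]
i=19 'b': node 9→12 ·f
i=20 'e': node 12→1 ·f
i=21 'c': node 1→2
i=22 'a': node 2→3
i=23 'c': node 3→4
i=24 'b': node 4→5
i=25 'b': node 5→6  ** P0@[20:25]
i=26 'a': node 6→10 ·f
i=27 'd': node 10→11  ** P2@[26:27]
i=28 'c': node 11→7 ·f
i=29 'c': node 7→7 ·f
i=30 'b': node 7→8
i=31 'd': node 8→9  ** P1@[29:31],P3@[30:31]
i=32 'a': node 9→10 ·f
i=33 'e': node 10→1 ·f
i=34 'c': node 1→2
i=35 'a': node 2→3
i=36 'c': node 3→4
i=37 'b': node 4→5
i=38 'b': node 5→6  ** P0@[33:38]
i=39 'b': node 6→12 ·f
i=40 'e': node 12→1 ·f
i=41 'd': node 1→0 ·f
i=42 'a': node 0→10
i=43 'd': node 10→11  ** P2@[42:43]
i=44 'd': node 11→0 ·f
i=45 'e': node 0→1
i=46 'c': node 1→2
i=47 'a': node 2→3
i=48 'c': node 3→4
i=49 'b': node 4→5
i=50 'b': node 5→6  ** P0@[45:50]
i=51 'e': node 6→1 ·f
i=52 'b': node 1→12 ·f
i=53 'a': node 12→10 ·f
i=54 'd': node 10→11  ** P2@[53:54]
i=55 'a': node 11→10 ·f
i=56 'd': node 10→11  ** P2@[55:56]
i=57 'e': node 11→1 ·f
i=58 'c': node 1→2
i=59 'e': node 2→1 ·f
i=60 'e': node 1→1 ·f
i=61 'd': node 1→0 ·f
i=62 'b': node 0→12
i=63 'e': node 12→1 ·f
i=64 'a': node 1→10 ·f
i=65 'd': node 10→11  ** P2@[64:65]
i=66 'a': node 11→10 ·f
i=67 'd': node 10→11  ** P2@[66:67]
i=68 'e': node 11→1 ·f
i=69 'c': node 1→2

Matches: [[2,1],[2,3],[4,2],[7,1],[7,3],[15,0],[18,1],[18,3],[25,0],[27,2],[31,1],[31,3],[38,0],[43,2],[50,0],[54,2],[56,2],[65,2],[67,2]]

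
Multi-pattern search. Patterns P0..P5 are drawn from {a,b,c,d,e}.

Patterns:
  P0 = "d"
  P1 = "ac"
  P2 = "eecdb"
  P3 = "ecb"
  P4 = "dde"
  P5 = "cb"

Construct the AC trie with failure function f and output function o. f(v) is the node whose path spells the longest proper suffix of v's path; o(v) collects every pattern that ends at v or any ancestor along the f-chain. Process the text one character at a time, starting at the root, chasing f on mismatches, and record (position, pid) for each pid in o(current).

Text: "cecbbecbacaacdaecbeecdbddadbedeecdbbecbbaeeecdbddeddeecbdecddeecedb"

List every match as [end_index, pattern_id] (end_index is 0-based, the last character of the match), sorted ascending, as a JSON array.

Construct AC machine:
Trie (insert patterns):
  n0 'ε': a→2 c→13 d→1 e→4
  n1 'd': d→11  [P0 ends]
  n2 'a': c→3
  n3 'ac': ·  [P1 ends]
  n4 'e': c→9 e→5
  n5 'ee': c→6
  n6 'eec': d→7
  n7 'eecd': b→8
  n8 'eecdb': ·  [P2 ends]
  n9 'ec': b→10
  n10 'ecb': ·  [P3 ends]
  n11 'dd': e→12
  n12 'dde': ·  [P4 ends]
  n13 'c': b→14
  n14 'cb': ·  [P5 ends]

Failure links (BFS by depth):
  n1('d'): parent n0 fail=0; on 'd' 0 → fail=0;  out {0}∪∅={0}
  n2('a'): parent n0 fail=0; on 'a' 0 → fail=0;  out ∅∪∅=∅
  n4('e'): parent n0 fail=0; on 'e' 0 → fail=0;  out ∅∪∅=∅
  n13('c'): parent n0 fail=0; on 'c' 0 → fail=0;  out ∅∪∅=∅
  n3('ac'): parent n2 fail=0; on 'c' 0 → fail=13;  out {1}∪∅={1}
  n5('ee'): parent n4 fail=0; on 'e' 0 → fail=4;  out ∅∪∅=∅
  n9('ec'): parent n4 fail=0; on 'c' 0 → fail=13;  out ∅∪∅=∅
  n11('dd'): parent n1 fail=0; on 'd' 0 → fail=1;  out ∅∪{0}={0}
  n14('cb'): parent n13 fail=0; on 'b' 0 → fail=0;  out {5}∪∅={5}
  n6('eec'): parent n5 fail=4; on 'c' 4 → fail=9;  out ∅∪∅=∅
  n10('ecb'): parent n9 fail=13; on 'b' 13 → fail=14;  out {3}∪{5}={3,5}
  n12('dde'): parent n11 fail=1; on 'e' 1→0 → fail=4;  out {4}∪∅={4}
  n7('eecd'): parent n6 fail=9; on 'd' 9→13→0 → fail=1;  out ∅∪{0}={0}
  n8('eecdb'): parent n7 fail=1; on 'b' 1→0 → fail=0;  out {2}∪∅={2}

Run:
[0] read 'c'  n0⇒n13
[1] read 'e'  n13⇒n4 ·f
[2] read 'c'  n4⇒n9
[3] read 'b'  n9⇒n10  emit P3@[1:3],P5@[2:3]
[4] read 'b'  n10⇒n0 ·f
[5] read 'e'  n0⇒n4
[6] read 'c'  n4⇒n9
[7] read 'b'  n9⇒n10  emit P3@[5:7],P5@[6:7]
[8] read 'a'  n10⇒n2 ·f
[9] read 'c'  n2⇒n3  emit P1@[8:9]
[10] read 'a'  n3⇒n2 ·f
[11] read 'a'  n2⇒n2 ·f
[12] read 'c'  n2⇒n3  emit P1@[11:12]
[13] read 'd'  n3⇒n1 ·f  emit P0@[13:13]
[14] read 'a'  n1⇒n2 ·f
[15] read 'e'  n2⇒n4 ·f
[16] read 'c'  n4⇒n9
[17] read 'b'  n9⇒n10  emit P3@[15:17],P5@[16:17]
[18] read 'e'  n10⇒n4 ·f
[19] read 'e'  n4⇒n5
[20] read 'c'  n5⇒n6
[21] read 'd'  n6⇒n7  emit P0@[21:21]
[22] read 'b'  n7⇒n8  emit P2@[18:22]
[23] read 'd'  n8⇒n1 ·f  emit P0@[23:23]
[24] read 'd'  n1⇒n11  emit P0@[24:24]
[25] read 'a'  n11⇒n2 ·f
[26] read 'd'  n2⇒n1 ·f  emit P0@[26:26]
[27] read 'b'  n1⇒n0 ·f
[28] read 'e'  n0⇒n4
[29] read 'd'  n4⇒n1 ·f  emit P0@[29:29]
[30] read 'e'  n1⇒n4 ·f
[31] read 'e'  n4⇒n5
[32] read 'c'  n5⇒n6
[33] read 'd'  n6⇒n7  emit P0@[33:33]
[34] read 'b'  n7⇒n8  emit P2@[30:34]
[35] read 'b'  n8⇒n0 ·f
[36] read 'e'  n0⇒n4
[37] read 'c'  n4⇒n9
[38] read 'b'  n9⇒n10  emit P3@[36:38],P5@[37:38]
[39] read 'b'  n10⇒n0 ·f
[40] read 'a'  n0⇒n2
[41] read 'e'  n2⇒n4 ·f
[42] read 'e'  n4⇒n5
[43] read 'e'  n5⇒n5 ·f
[44] read 'c'  n5⇒n6
[45] read 'd'  n6⇒n7  emit P0@[45:45]
[46] read 'b'  n7⇒n8  emit P2@[42:46]
[47] read 'd'  n8⇒n1 ·f  emit P0@[47:47]
[48] read 'd'  n1⇒n11  emit P0@[48:48]
[49] read 'e'  n11⇒n12  emit P4@[47:49]
[50] read 'd'  n12⇒n1 ·f  emit P0@[50:50]
[51] read 'd'  n1⇒n11  emit P0@[51:51]
[52] read 'e'  n11⇒n12  emit P4@[50:52]
[53] read 'e'  n12⇒n5 ·f
[54] read 'c'  n5⇒n6
[55] read 'b'  n6⇒n10 ·f  emit P3@[53:55],P5@[54:55]
[56] read 'd'  n10⇒n1 ·f  emit P0@[56:56]
[57] read 'e'  n1⇒n4 ·f
[58] read 'c'  n4⇒n9
[59] read 'd'  n9⇒n1 ·f  emit P0@[59:59]
[60] read 'd'  n1⇒n11  emit P0@[60:60]
[61] read 'e'  n11⇒n12  emit P4@[59:61]
[62] read 'e'  n12⇒n5 ·f
[63] read 'c'  n5⇒n6
[64] read 'e'  n6⇒n4 ·f
[65] read 'd'  n4⇒n1 ·f  emit P0@[65:65]
[66] read 'b'  n1⇒n0 ·f

Result: [[3,3],[3,5],[7,3],[7,5],[9,1],[12,1],[13,0],[17,3],[17,5],[21,0],[22,2],[23,0],[24,0],[26,0],[29,0],[33,0],[34,2],[38,3],[38,5],[45,0],[46,2],[47,0],[48,0],[49,4],[50,0],[51,0],[52,4],[55,3],[55,5],[56,0],[59,0],[60,0],[61,4],[65,0]]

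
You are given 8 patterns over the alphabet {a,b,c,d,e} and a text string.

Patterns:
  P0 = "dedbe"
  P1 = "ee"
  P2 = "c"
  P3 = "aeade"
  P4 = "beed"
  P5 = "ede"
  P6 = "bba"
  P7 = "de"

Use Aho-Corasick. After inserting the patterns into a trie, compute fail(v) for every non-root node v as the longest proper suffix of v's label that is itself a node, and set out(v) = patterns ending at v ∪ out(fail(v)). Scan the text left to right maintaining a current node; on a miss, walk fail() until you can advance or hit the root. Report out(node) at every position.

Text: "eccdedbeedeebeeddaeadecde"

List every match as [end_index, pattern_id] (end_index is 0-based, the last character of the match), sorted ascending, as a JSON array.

Build:
Trie nodes:
  n0 'ε': a→9 b→14 c→8 d→1 e→6
  n1 'd': e→2
  n2 'de': d→3  [P7 ends]
  n3 'ded': b→4
  n4 'dedb': e→5
  n5 'dedbe': ·  [P0 ends]
  n6 'e': d→18 e→7
  n7 'ee': ·  [P1 ends]
  n8 'c': ·  [P2 ends]
  n9 'a': e→10
  n10 'ae': a→11
  n11 'aea': d→12
  n12 'aead': e→13
  n13 'aeade': ·  [P3 ends]
  n14 'b': b→20 e→15
  n15 'be': e→16
  n16 'bee': d→17
  n17 'beed': ·  [P4 ends]
  n18 'ed': e→19
  n19 'ede': ·  [P5 ends]
  n20 'bb': a→21
  n21 'bba': ·  [P6 ends]

Failure links (BFS by depth):
  fail(1) 'd': from fail(0)=0 chase 'd': 0 ⇒ 0;  out=∅∪out(0)=∅
  fail(6) 'e': from fail(0)=0 chase 'e': 0 ⇒ 0;  out=∅∪out(0)=∅
  fail(8) 'c': from fail(0)=0 chase 'c': 0 ⇒ 0;  out={2}∪out(0)={2}
  fail(9) 'a': from fail(0)=0 chase 'a': 0 ⇒ 0;  out=∅∪out(0)=∅
  fail(14) 'b': from fail(0)=0 chase 'b': 0 ⇒ 0;  out=∅∪out(0)=∅
  fail(2) 'de': from fail(1)=0 chase 'e': 0 ⇒ 6;  out={7}∪out(6)={7}
  fail(7) 'ee': from fail(6)=0 chase 'e': 0 ⇒ 6;  out={1}∪out(6)={1}
  fail(10) 'ae': from fail(9)=0 chase 'e': 0 ⇒ 6;  out=∅∪out(6)=∅
  fail(15) 'be': from fail(14)=0 chase 'e': 0 ⇒ 6;  out=∅∪out(6)=∅
  fail(18) 'ed': from fail(6)=0 chase 'd': 0 ⇒ 1;  out=∅∪out(1)=∅
  fail(20) 'bb': from fail(14)=0 chase 'b': 0 ⇒ 14;  out=∅∪out(14)=∅
  fail(3) 'ded': from fail(2)=6 chase 'd': 6 ⇒ 18;  out=∅∪out(18)=∅
  fail(11) 'aea': from fail(10)=6 chase 'a': 6→0 ⇒ 9;  out=∅∪out(9)=∅
  fail(16) 'bee': from fail(15)=6 chase 'e': 6 ⇒ 7;  out=∅∪out(7)={1}
  fail(19) 'ede': from fail(18)=1 chase 'e': 1 ⇒ 2;  out={5}∪out(2)={5,7}
  fail(21) 'bba': from fail(20)=14 chase 'a': 14→0 ⇒ 9;  out={6}∪out(9)={6}
  fail(4) 'dedb': from fail(3)=18 chase 'b': 18→1→0 ⇒ 14;  out=∅∪out(14)=∅
  fail(12) 'aead': from fail(11)=9 chase 'd': 9→0 ⇒ 1;  out=∅∪out(1)=∅
  fail(17) 'beed': from fail(16)=7 chase 'd': 7→6 ⇒ 18;  out={4}∪out(18)={4}
  fail(5) 'dedbe': from fail(4)=14 chase 'e': 14 ⇒ 15;  out={0}∪out(15)={0}
  fail(13) 'aeade': from fail(12)=1 chase 'e': 1 ⇒ 2;  out={3}∪out(2)={3,7}

Scan:
i=0 'e': node 0→6
i=1 'c': node 6→8 (via fail)  ** P2@[1:1]
i=2 'c': node 8→8 (via fail)  ** P2@[2:2]
i=3 'd': node 8→1 (via fail)
i=4 'e': node 1→2  ** P7@[3:4]
i=5 'd': node 2→3
i=6 'b': node 3→4
i=7 'e': node 4→5  ** P0@[3:7]
i=8 'e': node 5→16 (via fail)  ** P1@[7:8]
i=9 'd': node 16→17  ** P4@[6:9]
i=10 'e': node 17→19 (via fail)  ** P5@[8:10],P7@[9:10]
i=11 'e': node 19→7 (via fail)  ** P1@[10:11]
i=12 'b': node 7→14 (via fail)
i=13 'e': node 14→15
i=14 'e': node 15→16  ** P1@[13:14]
i=15 'd': node 16→17  ** P4@[12:15]
i=16 'd': node 17→1 (via fail)
i=17 'a': node 1→9 (via fail)
i=18 'e': node 9→10
i=19 'a': node 10→11
i=20 'd': node 11→12
i=21 'e': node 12→13  ** P3@[17:21],P7@[20:21]
i=22 'c': node 13→8 (via fail)  ** P2@[22:22]
i=23 'd': node 8→1 (via fail)
i=24 'e': node 1→2  ** P7@[23:24]

Result: [[1,2],[2,2],[4,7],[7,0],[8,1],[9,4],[10,5],[10,7],[11,1],[14,1],[15,4],[21,3],[21,7],[22,2],[24,7]]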